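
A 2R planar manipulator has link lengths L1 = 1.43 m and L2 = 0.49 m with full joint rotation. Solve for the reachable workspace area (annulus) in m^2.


r_max = L1 + L2 = 1.9200, r_min = |L1 - L2| = 0.9400
A = pi*(r_max^2 - r_min^2) = pi*(3.6864 - 0.8836) = 8.8053

8.8053 m^2


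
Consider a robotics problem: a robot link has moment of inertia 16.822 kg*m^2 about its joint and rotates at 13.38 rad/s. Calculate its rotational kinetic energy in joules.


KE = (1/2)*I*omega^2 = 0.5*16.822*13.38^2 = 1505.7742

1505.7742 J


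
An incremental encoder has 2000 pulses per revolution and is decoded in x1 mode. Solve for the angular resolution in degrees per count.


resolution = 360 / (PPR * 1) = 360 / 2000 = 0.1800

0.1800 degrees


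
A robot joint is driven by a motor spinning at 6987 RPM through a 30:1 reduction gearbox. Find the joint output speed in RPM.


omega_joint = omega_motor / N = 6987 / 30 = 232.9000

232.9000 RPM


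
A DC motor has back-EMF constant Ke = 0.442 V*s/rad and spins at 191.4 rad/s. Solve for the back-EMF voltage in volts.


V_emf = Ke * omega = 0.442*191.4 = 84.5988

84.5988 V


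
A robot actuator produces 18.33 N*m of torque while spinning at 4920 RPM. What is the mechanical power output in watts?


omega = 4920 * 2*pi/60 = 515.221195 rad/s
P = tau * omega = 18.33 * 515.221195 = 9444.0045

9444.0045 W


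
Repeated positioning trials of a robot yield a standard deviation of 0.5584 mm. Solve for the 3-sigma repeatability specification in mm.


repeatability = 3*sigma = 3*0.5584 = 1.6752

1.6752 mm


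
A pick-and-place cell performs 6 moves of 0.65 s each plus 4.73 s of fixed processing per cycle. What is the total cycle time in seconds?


T = 6*0.65 + 4.73 = 8.6300

8.6300 s


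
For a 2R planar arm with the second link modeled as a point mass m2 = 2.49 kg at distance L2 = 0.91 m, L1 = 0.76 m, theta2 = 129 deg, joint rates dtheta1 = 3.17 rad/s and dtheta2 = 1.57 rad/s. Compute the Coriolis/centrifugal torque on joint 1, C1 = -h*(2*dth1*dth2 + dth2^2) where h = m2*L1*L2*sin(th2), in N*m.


h = m2*L1*L2*sin(th2) = 2.49*0.76*0.91*sin(129 deg) = 1.338311
C1 = -h*(2*3.17*1.57 + 1.57^2) = -1.338311*12.4187 = -16.6201

-16.6201 N*m


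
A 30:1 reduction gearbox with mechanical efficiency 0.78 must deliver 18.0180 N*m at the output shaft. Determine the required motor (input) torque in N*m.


tau_in = tau_out / (N * eta) = 18.0180 / (30 * 0.78) = 0.7700

0.7700 N*m


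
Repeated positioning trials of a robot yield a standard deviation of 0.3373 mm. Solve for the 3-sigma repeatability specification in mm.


repeatability = 3*sigma = 3*0.3373 = 1.0119

1.0119 mm


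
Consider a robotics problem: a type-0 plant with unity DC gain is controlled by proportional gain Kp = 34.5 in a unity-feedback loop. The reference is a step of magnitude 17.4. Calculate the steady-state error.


e_ss = R/(1 + Kp) = 17.4/(1 + 34.5) = 17.4/35.5000 = 0.4901

0.4901


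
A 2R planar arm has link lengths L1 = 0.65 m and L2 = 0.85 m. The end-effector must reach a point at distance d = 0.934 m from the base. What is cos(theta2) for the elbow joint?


cos(th2) = (d^2 - L1^2 - L2^2)/(2*L1*L2) = (0.934^2 - 0.65^2 - 0.85^2)/(2*0.65*0.85) = -0.2467

-0.2467


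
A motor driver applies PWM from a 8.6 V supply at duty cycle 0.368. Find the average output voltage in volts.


V_avg = V_supply * D = 8.6*0.368 = 3.1648

3.1648 V


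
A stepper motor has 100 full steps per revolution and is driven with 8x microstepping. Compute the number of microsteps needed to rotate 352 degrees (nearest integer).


step_size = 360/(100*8) = 360/800 = 0.450000 deg
n = 352/(360/800) = 352*800/360 = 782.2222 -> 782

782 steps


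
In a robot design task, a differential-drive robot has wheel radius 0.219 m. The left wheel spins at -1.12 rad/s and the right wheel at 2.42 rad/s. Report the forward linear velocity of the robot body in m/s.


v = r*(wR + wL)/2 = 0.219*(2.42 + -1.12)/2 = 0.1423

0.1423 m/s


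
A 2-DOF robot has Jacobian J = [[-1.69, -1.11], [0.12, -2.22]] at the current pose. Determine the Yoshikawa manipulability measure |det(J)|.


det(J) = -1.69*-2.22 - (-1.11)*(0.12) = 3.8850
|det(J)| = 3.8850

3.8850


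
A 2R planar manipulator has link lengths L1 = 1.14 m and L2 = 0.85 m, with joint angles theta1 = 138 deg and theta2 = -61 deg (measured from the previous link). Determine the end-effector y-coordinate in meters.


y = L1*sin(th1) + L2*sin(th1+th2) = 1.14*sin(138 deg) + 0.85*sin(77 deg) = 1.5910

1.5910 m


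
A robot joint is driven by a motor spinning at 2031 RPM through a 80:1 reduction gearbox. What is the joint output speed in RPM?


omega_joint = omega_motor / N = 2031 / 80 = 25.3875

25.3875 RPM


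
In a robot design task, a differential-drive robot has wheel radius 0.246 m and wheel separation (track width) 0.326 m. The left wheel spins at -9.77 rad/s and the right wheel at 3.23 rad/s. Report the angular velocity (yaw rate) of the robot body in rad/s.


omega = r*(wR - wL)/L = 0.246*(3.23 - (-9.77))/0.326 = 9.8098

9.8098 rad/s


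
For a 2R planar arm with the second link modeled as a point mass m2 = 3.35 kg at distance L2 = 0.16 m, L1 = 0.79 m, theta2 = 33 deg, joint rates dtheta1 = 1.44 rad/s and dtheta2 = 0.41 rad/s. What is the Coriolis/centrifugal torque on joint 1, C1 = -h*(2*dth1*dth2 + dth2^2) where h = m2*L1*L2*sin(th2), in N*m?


h = m2*L1*L2*sin(th2) = 3.35*0.79*0.16*sin(33 deg) = 0.230622
C1 = -h*(2*1.44*0.41 + 0.41^2) = -0.230622*1.3489 = -0.3111

-0.3111 N*m


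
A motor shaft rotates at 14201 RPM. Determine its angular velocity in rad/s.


omega = 14201 * 2*pi/60 = 1487.1252

1487.1252 rad/s


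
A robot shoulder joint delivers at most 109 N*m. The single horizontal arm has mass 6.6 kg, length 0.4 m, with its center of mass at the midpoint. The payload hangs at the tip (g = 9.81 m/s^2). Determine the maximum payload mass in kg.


tau_arm = m_arm*g*(L/2) = 6.6*9.81*0.4/2 = 12.9492 N*m
tau_payload = tau_max - tau_arm = 109 - 12.9492 = 96.0508
m_payload = tau_payload / (g*L) = 96.0508 / (9.81*0.4) = 24.4778

24.4778 kg


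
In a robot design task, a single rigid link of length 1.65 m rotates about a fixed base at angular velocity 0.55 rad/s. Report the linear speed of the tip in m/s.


v = L*omega = 1.65 * 0.55 = 0.9075

0.9075 m/s


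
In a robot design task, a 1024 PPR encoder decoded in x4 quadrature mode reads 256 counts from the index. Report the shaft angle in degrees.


angle = counts * 360 / (PPR*4) = 256 * 360 / 4096 = 22.5000

22.5000 degrees


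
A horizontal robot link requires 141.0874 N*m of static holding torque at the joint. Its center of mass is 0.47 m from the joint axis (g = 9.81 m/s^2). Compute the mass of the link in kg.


m = tau / (g*L) = 141.0874 / (9.81 * 0.47) = 30.6000

30.6000 kg


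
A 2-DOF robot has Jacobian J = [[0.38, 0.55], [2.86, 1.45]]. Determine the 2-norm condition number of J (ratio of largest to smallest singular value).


JJ^T eigenvalues: trace(JJ^T) = 10.7290, det(JJ^T) = det(J)^2 = 1.04448400
s_max^2 = (10.7290 + sqrt(110.93350500))/2 = 10.63074878
s_min^2 = (10.7290 - sqrt(110.93350500))/2 = 0.09825122
kappa = s_max/s_min = sqrt(10.63074878/0.09825122) = 10.4019

10.4019


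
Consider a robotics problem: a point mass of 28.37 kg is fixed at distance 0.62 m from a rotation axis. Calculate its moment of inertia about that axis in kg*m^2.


I = m*r^2 = 28.37*0.62^2 = 10.9054

10.9054 kg*m^2


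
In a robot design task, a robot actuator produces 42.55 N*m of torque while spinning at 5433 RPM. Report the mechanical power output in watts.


omega = 5433 * 2*pi/60 = 568.942430 rad/s
P = tau * omega = 42.55 * 568.942430 = 24208.5004

24208.5004 W


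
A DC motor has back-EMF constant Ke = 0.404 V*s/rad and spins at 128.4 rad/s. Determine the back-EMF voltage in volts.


V_emf = Ke * omega = 0.404*128.4 = 51.8736

51.8736 V


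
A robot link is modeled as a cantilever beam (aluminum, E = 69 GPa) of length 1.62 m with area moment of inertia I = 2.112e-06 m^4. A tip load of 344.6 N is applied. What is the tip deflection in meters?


delta = F*L^3/(3*E*I) = 344.6*1.62^3/(3*6.900e+10*2.112e-06)
      = 1465.0765488/437184 = 0.0034

0.0034 m


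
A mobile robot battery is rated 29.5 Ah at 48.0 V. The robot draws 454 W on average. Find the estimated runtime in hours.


E = 29.5*48.0 = 1416.0000 Wh
t = E/P = 1416.0000/454 = 3.1189

3.1189 hours


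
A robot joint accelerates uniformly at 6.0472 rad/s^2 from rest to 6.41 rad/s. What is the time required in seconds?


t = delta_omega / alpha = 6.41 / 6.0472 = 1.0600

1.0600 s


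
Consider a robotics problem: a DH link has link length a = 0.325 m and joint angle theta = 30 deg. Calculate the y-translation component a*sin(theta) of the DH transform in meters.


a*sin(theta) = 0.325*sin(30 deg) = 0.1625

0.1625 m


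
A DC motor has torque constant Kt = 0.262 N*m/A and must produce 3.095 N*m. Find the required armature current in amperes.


I = tau / Kt = 3.095/0.262 = 11.8130

11.8130 A


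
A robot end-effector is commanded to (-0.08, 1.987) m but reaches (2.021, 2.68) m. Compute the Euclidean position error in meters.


dx = 2.021 - (-0.08) = 2.1010, dy = 2.68 - (1.987) = 0.6930
err = sqrt(4.414201 + 0.480249) = 2.2123

2.2123 m


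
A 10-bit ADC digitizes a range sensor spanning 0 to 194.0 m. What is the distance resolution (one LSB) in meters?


res = range / 2^n = 194.0/2^10 = 194.0/1024 = 0.1895

0.1895 m


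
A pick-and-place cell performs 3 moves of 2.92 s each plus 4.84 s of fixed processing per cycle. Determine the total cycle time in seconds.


T = 3*2.92 + 4.84 = 13.6000

13.6000 s


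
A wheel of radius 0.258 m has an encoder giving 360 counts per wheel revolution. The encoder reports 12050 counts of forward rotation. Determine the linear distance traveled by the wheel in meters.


revs = 12050/360 = 33.472222
d = revs * 2*pi*r = 33.472222 * 2*pi*0.258 = 54.2605

54.2605 m


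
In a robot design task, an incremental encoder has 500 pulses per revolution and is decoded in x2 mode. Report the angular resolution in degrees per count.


resolution = 360 / (PPR * 2) = 360 / 1000 = 0.3600

0.3600 degrees


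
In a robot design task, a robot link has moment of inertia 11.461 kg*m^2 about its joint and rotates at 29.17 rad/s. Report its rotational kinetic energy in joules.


KE = (1/2)*I*omega^2 = 0.5*11.461*29.17^2 = 4876.0188

4876.0188 J


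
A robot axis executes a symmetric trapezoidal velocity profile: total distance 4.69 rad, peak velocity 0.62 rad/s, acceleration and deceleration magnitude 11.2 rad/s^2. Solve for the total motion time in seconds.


t_acc = v/a = 0.62/11.2 = 0.055357 s
d_acc = v^2/(2a) = 0.017161 rad (each ramp)
d_cruise = 4.69 - 2*0.017161 = 4.655678 rad
t_cruise = 4.655678/0.62 = 7.509158 s
t_total = 2*0.055357 + 7.509158 = 7.6199

7.6199 s


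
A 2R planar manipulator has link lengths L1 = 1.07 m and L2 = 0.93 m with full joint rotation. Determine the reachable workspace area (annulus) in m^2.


r_max = L1 + L2 = 2.0000, r_min = |L1 - L2| = 0.1400
A = pi*(r_max^2 - r_min^2) = pi*(4.0000 - 0.0196) = 12.5048

12.5048 m^2


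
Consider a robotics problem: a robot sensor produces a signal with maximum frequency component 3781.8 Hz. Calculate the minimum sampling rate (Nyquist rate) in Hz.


f_s,min = 2*f_max = 2*3781.8 = 7563.6000

7563.6000 Hz


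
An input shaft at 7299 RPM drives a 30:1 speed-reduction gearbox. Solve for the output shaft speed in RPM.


omega_out = omega_in / N = 7299 / 30 = 243.3000

243.3000 RPM


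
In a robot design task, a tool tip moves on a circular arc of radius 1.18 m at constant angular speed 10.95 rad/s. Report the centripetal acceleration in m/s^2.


a_c = omega^2 * r = 10.95^2 * 1.18 = 141.4849

141.4849 m/s^2


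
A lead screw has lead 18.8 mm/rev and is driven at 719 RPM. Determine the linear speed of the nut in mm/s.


v = lead * (RPM/60) = 18.8*719/60 = 225.2867

225.2867 mm/s


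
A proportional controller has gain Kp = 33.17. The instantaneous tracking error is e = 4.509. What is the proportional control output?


u_P = Kp * e = 33.17 * 4.509 = 149.5635

149.5635


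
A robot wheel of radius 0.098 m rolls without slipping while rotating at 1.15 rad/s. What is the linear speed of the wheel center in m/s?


v = omega * r = 1.15 * 0.098 = 0.1127

0.1127 m/s


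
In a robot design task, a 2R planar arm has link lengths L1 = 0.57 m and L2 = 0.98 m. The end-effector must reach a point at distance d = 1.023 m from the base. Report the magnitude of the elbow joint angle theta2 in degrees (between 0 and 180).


cos(th2) = (d^2 - L1^2 - L2^2)/(2*L1*L2) = (1.023^2 - 0.57^2 - 0.98^2)/(2*0.57*0.98) = -0.21372270
th2 = acos(-0.21372270) = 102.3406 deg

102.3406 degrees


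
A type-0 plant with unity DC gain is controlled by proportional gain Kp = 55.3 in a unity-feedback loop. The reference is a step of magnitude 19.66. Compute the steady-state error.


e_ss = R/(1 + Kp) = 19.66/(1 + 55.3) = 19.66/56.3000 = 0.3492

0.3492


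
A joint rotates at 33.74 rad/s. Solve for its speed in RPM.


RPM = 33.74 * 60/(2*pi) = 322.1933

322.1933 RPM


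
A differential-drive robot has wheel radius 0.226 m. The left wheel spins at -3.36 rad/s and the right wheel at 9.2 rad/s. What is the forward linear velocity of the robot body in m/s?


v = r*(wR + wL)/2 = 0.226*(9.2 + -3.36)/2 = 0.6599

0.6599 m/s


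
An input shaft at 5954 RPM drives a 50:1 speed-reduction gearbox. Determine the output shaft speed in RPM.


omega_out = omega_in / N = 5954 / 50 = 119.0800

119.0800 RPM


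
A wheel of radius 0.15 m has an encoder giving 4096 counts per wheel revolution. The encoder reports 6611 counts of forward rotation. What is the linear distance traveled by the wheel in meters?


revs = 6611/4096 = 1.614014
d = revs * 2*pi*r = 1.614014 * 2*pi*0.15 = 1.5212

1.5212 m


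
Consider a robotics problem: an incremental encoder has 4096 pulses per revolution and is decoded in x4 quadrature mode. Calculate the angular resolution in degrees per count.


resolution = 360 / (PPR * 4) = 360 / 16384 = 0.0220

0.0220 degrees


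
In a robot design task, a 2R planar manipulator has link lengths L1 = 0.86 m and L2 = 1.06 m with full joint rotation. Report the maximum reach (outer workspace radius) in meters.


r_max = L1 + L2 = 0.86 + 1.06 = 1.9200

1.9200 m


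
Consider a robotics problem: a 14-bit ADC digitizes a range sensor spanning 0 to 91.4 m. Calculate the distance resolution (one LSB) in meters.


res = range / 2^n = 91.4/2^14 = 91.4/16384 = 0.0056

0.0056 m


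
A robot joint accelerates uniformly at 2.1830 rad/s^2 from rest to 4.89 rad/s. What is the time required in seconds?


t = delta_omega / alpha = 4.89 / 2.1830 = 2.2400

2.2400 s


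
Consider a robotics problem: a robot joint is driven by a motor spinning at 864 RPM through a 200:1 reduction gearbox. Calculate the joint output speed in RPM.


omega_joint = omega_motor / N = 864 / 200 = 4.3200

4.3200 RPM


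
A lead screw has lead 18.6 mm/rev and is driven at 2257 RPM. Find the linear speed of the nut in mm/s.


v = lead * (RPM/60) = 18.6*2257/60 = 699.6700

699.6700 mm/s


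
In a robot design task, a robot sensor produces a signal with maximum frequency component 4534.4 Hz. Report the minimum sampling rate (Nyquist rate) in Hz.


f_s,min = 2*f_max = 2*4534.4 = 9068.8000

9068.8000 Hz


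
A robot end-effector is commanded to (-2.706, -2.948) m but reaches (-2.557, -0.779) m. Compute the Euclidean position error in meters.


dx = -2.557 - (-2.706) = 0.1490, dy = -0.779 - (-2.948) = 2.1690
err = sqrt(0.022201 + 4.704561) = 2.1741

2.1741 m


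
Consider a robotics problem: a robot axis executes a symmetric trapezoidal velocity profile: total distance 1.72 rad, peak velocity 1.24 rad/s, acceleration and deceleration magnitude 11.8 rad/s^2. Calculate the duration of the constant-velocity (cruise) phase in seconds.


t_acc = v/a = 0.105085 s, d_acc = v^2/(2a) = 0.065153 rad each
d_cruise = 1.72 - 2*0.065153 = 1.589694 rad
t_cruise = d_cruise/v = 1.589694/1.24 = 1.2820

1.2820 s


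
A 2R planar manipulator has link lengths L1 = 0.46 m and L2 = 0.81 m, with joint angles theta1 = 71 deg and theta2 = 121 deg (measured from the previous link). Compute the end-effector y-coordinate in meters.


y = L1*sin(th1) + L2*sin(th1+th2) = 0.46*sin(71 deg) + 0.81*sin(192 deg) = 0.2665

0.2665 m


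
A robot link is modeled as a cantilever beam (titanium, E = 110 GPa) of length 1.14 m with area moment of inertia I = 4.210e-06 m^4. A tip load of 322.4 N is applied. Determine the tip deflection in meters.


delta = F*L^3/(3*E*I) = 322.4*1.14^3/(3*1.100e+11*4.210e-06)
      = 477.6497856/1389300 = 3.4381e-04

3.4381e-04 m


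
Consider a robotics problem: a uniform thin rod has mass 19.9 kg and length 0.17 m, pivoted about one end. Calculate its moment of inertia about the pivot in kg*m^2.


I = (1/3)*m*L^2 = (1/3)*19.9*0.17^2 = 0.1917

0.1917 kg*m^2


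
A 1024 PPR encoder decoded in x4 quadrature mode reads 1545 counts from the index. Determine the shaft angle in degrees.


angle = counts * 360 / (PPR*4) = 1545 * 360 / 4096 = 135.7910

135.7910 degrees


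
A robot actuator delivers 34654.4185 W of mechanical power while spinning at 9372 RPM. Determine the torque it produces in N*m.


omega = 9372 * 2*pi/60 = 981.433545 rad/s
tau = P / omega = 34654.4185 / 981.433545 = 35.3100

35.3100 N*m


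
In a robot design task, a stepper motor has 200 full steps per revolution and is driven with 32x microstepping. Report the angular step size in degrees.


step = 360/(200*32) = 360/6400 = 0.0563

0.0563 degrees


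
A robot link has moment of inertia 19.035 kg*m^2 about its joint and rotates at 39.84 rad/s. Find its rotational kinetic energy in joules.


KE = (1/2)*I*omega^2 = 0.5*19.035*39.84^2 = 15106.4196

15106.4196 J


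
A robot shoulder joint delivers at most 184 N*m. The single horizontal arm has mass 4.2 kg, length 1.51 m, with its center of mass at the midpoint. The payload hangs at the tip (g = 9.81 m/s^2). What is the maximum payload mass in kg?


tau_arm = m_arm*g*(L/2) = 4.2*9.81*1.51/2 = 31.1075 N*m
tau_payload = tau_max - tau_arm = 184 - 31.1075 = 152.8925
m_payload = tau_payload / (g*L) = 152.8925 / (9.81*1.51) = 10.3214

10.3214 kg


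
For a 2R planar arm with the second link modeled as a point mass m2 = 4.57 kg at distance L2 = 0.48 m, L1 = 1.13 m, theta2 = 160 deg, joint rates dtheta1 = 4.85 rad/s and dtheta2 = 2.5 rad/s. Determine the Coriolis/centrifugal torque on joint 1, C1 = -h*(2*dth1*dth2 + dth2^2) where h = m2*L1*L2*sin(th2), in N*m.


h = m2*L1*L2*sin(th2) = 4.57*1.13*0.48*sin(160 deg) = 0.847789
C1 = -h*(2*4.85*2.5 + 2.5^2) = -0.847789*30.5000 = -25.8576

-25.8576 N*m


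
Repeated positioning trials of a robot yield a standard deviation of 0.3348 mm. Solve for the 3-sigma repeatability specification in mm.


repeatability = 3*sigma = 3*0.3348 = 1.0044

1.0044 mm


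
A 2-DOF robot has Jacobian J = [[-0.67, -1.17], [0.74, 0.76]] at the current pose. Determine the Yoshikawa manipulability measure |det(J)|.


det(J) = -0.67*0.76 - (-1.17)*(0.74) = 0.3566
|det(J)| = 0.3566

0.3566


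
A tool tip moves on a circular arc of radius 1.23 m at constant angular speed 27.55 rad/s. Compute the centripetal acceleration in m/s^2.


a_c = omega^2 * r = 27.55^2 * 1.23 = 933.5731

933.5731 m/s^2


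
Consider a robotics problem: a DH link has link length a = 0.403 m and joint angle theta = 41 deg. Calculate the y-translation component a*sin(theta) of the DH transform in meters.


a*sin(theta) = 0.403*sin(41 deg) = 0.2644

0.2644 m


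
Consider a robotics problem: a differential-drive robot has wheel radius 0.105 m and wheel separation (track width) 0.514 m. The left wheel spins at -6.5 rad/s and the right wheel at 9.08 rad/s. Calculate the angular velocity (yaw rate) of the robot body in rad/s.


omega = r*(wR - wL)/L = 0.105*(9.08 - (-6.5))/0.514 = 3.1827

3.1827 rad/s


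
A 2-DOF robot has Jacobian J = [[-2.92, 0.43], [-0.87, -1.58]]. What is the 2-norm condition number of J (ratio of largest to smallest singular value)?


JJ^T eigenvalues: trace(JJ^T) = 11.9646, det(JJ^T) = det(J)^2 = 24.87715129
s_max^2 = (11.9646 + sqrt(43.64304800))/2 = 9.28544426
s_min^2 = (11.9646 - sqrt(43.64304800))/2 = 2.67915574
kappa = s_max/s_min = sqrt(9.28544426/2.67915574) = 1.8617

1.8617


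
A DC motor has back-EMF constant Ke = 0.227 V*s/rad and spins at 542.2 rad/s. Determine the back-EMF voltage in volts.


V_emf = Ke * omega = 0.227*542.2 = 123.0794

123.0794 V


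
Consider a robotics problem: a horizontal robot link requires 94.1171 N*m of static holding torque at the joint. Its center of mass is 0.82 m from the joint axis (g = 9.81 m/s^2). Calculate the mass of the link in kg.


m = tau / (g*L) = 94.1171 / (9.81 * 0.82) = 11.7000

11.7000 kg


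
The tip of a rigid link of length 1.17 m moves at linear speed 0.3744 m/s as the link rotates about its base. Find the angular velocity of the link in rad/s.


omega = v / L = 0.3744 / 1.17 = 0.3200

0.3200 rad/s


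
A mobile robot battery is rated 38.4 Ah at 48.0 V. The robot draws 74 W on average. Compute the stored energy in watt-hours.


E = capacity * V = 38.4*48.0 = 1843.2000

1843.2000 Wh


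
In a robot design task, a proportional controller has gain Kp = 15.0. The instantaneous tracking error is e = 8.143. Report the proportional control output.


u_P = Kp * e = 15.0 * 8.143 = 122.1450

122.1450


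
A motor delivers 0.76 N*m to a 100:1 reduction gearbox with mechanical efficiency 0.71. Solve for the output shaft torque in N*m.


tau_out = tau_in * N * eta = 0.76 * 100 * 0.71 = 53.9600

53.9600 N*m


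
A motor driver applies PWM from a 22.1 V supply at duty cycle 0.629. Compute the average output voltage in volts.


V_avg = V_supply * D = 22.1*0.629 = 13.9009

13.9009 V


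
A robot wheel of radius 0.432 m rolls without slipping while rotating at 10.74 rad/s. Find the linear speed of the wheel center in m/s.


v = omega * r = 10.74 * 0.432 = 4.6397

4.6397 m/s


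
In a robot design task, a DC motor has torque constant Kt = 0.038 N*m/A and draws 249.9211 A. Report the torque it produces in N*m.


tau = Kt * I = 0.038*249.9211 = 9.4970

9.4970 N*m


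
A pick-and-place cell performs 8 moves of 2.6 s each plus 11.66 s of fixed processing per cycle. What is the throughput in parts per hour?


T_cycle = 8*2.6 + 11.66 = 32.4600 s
rate = 3600/T = 110.9057

110.9057 parts/hour


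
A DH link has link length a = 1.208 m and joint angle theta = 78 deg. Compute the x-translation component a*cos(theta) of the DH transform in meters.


a*cos(theta) = 1.208*cos(78 deg) = 0.2512

0.2512 m


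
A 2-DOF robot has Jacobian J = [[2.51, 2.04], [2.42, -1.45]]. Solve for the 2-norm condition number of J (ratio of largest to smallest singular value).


JJ^T eigenvalues: trace(JJ^T) = 18.4206, det(JJ^T) = det(J)^2 = 73.55292169
s_max^2 = (18.4206 + sqrt(45.10681760))/2 = 12.56838046
s_min^2 = (18.4206 - sqrt(45.10681760))/2 = 5.85221954
kappa = s_max/s_min = sqrt(12.56838046/5.85221954) = 1.4655

1.4655


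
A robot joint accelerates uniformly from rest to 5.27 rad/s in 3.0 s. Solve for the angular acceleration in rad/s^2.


alpha = delta_omega / t = 5.27 / 3.0 = 1.7567

1.7567 rad/s^2


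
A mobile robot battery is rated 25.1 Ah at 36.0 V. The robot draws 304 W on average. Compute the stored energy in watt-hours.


E = capacity * V = 25.1*36.0 = 903.6000

903.6000 Wh


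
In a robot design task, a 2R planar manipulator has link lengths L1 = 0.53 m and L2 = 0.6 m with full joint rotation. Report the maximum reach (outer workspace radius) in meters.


r_max = L1 + L2 = 0.53 + 0.6 = 1.1300

1.1300 m


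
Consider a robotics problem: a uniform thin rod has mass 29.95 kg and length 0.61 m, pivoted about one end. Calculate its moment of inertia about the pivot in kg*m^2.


I = (1/3)*m*L^2 = (1/3)*29.95*0.61^2 = 3.7148

3.7148 kg*m^2


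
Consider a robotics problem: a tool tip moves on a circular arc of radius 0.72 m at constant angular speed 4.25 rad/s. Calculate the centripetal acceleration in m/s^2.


a_c = omega^2 * r = 4.25^2 * 0.72 = 13.0050

13.0050 m/s^2


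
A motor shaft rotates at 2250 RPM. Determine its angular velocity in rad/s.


omega = 2250 * 2*pi/60 = 235.6194

235.6194 rad/s


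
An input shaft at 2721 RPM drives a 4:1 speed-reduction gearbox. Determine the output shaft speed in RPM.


omega_out = omega_in / N = 2721 / 4 = 680.2500

680.2500 RPM


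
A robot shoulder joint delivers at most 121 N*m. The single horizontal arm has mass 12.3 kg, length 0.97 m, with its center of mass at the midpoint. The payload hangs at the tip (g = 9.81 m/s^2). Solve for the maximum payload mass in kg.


tau_arm = m_arm*g*(L/2) = 12.3*9.81*0.97/2 = 58.5216 N*m
tau_payload = tau_max - tau_arm = 121 - 58.5216 = 62.4784
m_payload = tau_payload / (g*L) = 62.4784 / (9.81*0.97) = 6.5658

6.5658 kg


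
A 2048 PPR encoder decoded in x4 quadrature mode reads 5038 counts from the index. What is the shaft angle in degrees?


angle = counts * 360 / (PPR*4) = 5038 * 360 / 8192 = 221.3965

221.3965 degrees


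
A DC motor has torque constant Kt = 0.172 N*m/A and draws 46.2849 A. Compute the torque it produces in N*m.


tau = Kt * I = 0.172*46.2849 = 7.9610

7.9610 N*m


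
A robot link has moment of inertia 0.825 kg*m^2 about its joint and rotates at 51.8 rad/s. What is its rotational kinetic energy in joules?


KE = (1/2)*I*omega^2 = 0.5*0.825*51.8^2 = 1106.8365

1106.8365 J


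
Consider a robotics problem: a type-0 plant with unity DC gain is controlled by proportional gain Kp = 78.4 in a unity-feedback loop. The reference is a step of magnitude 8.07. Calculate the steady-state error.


e_ss = R/(1 + Kp) = 8.07/(1 + 78.4) = 8.07/79.4000 = 0.1016

0.1016


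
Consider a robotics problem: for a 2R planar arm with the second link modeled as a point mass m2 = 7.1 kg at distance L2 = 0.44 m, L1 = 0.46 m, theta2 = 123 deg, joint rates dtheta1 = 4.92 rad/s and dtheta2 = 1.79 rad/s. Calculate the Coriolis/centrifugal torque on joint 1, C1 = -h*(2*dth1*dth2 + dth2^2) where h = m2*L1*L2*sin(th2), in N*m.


h = m2*L1*L2*sin(th2) = 7.1*0.46*0.44*sin(123 deg) = 1.205203
C1 = -h*(2*4.92*1.79 + 1.79^2) = -1.205203*20.8177 = -25.0896

-25.0896 N*m


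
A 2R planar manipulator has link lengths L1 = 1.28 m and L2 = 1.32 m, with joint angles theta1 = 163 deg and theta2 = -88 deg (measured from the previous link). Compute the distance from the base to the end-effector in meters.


x = L1*cos(th1) + L2*cos(th1+th2) = -0.882429
y = L1*sin(th1) + L2*sin(th1+th2) = 1.649258
d = sqrt(x^2 + y^2) = sqrt(0.778681 + 2.720052) = 1.8705

1.8705 m


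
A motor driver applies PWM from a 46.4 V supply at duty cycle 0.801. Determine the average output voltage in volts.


V_avg = V_supply * D = 46.4*0.801 = 37.1664

37.1664 V


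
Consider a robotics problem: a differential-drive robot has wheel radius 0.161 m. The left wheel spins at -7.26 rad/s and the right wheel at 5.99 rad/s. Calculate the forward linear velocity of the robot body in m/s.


v = r*(wR + wL)/2 = 0.161*(5.99 + -7.26)/2 = -0.1022

-0.1022 m/s


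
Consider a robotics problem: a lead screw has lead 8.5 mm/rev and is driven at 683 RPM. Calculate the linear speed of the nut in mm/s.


v = lead * (RPM/60) = 8.5*683/60 = 96.7583

96.7583 mm/s


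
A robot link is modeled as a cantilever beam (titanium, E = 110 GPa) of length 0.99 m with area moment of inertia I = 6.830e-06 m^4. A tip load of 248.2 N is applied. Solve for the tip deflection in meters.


delta = F*L^3/(3*E*I) = 248.2*0.99^3/(3*1.100e+11*6.830e-06)
      = 240.8282118/2253900 = 1.0685e-04

1.0685e-04 m


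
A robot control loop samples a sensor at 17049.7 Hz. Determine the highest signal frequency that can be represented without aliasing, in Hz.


f_max = f_s/2 = 17049.7/2 = 8524.8500

8524.8500 Hz


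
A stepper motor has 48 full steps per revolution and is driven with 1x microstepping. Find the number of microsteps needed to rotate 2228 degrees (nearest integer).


step_size = 360/(48*1) = 360/48 = 7.500000 deg
n = 2228/(360/48) = 2228*48/360 = 297.0667 -> 297

297 steps


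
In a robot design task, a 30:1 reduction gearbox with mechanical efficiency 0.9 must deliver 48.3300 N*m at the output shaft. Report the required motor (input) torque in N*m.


tau_in = tau_out / (N * eta) = 48.3300 / (30 * 0.9) = 1.7900

1.7900 N*m


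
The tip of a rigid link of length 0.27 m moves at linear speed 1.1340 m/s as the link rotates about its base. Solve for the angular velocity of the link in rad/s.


omega = v / L = 1.1340 / 0.27 = 4.2000

4.2000 rad/s


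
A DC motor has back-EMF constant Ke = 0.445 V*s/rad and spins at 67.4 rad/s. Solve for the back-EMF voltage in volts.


V_emf = Ke * omega = 0.445*67.4 = 29.9930

29.9930 V


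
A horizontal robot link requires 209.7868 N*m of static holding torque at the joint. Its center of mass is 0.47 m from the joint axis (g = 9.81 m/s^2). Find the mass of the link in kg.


m = tau / (g*L) = 209.7868 / (9.81 * 0.47) = 45.5000

45.5000 kg


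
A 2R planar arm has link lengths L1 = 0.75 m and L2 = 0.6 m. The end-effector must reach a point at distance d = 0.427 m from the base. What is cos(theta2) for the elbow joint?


cos(th2) = (d^2 - L1^2 - L2^2)/(2*L1*L2) = (0.427^2 - 0.75^2 - 0.6^2)/(2*0.75*0.6) = -0.8224

-0.8224


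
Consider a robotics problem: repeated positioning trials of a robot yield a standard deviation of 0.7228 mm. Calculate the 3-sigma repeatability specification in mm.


repeatability = 3*sigma = 3*0.7228 = 2.1684

2.1684 mm


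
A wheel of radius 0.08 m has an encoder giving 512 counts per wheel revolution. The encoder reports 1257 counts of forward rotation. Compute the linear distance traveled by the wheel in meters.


revs = 1257/512 = 2.455078
d = revs * 2*pi*r = 2.455078 * 2*pi*0.08 = 1.2341

1.2341 m


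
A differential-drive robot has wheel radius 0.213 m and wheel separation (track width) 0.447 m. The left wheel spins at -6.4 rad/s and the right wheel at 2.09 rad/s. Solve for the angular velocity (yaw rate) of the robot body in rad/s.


omega = r*(wR - wL)/L = 0.213*(2.09 - (-6.4))/0.447 = 4.0456

4.0456 rad/s


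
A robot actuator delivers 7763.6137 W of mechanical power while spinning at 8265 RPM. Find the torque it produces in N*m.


omega = 8265 * 2*pi/60 = 865.508776 rad/s
tau = P / omega = 7763.6137 / 865.508776 = 8.9700

8.9700 N*m


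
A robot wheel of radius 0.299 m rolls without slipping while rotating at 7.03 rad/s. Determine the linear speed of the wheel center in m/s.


v = omega * r = 7.03 * 0.299 = 2.1020

2.1020 m/s


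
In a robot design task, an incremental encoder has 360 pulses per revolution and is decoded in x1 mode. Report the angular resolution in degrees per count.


resolution = 360 / (PPR * 1) = 360 / 360 = 1.0000

1.0000 degrees


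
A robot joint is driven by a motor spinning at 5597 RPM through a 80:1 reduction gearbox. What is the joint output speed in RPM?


omega_joint = omega_motor / N = 5597 / 80 = 69.9625

69.9625 RPM


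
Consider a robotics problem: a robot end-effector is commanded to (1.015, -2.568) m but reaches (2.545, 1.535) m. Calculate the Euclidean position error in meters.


dx = 2.545 - (1.015) = 1.5300, dy = 1.535 - (-2.568) = 4.1030
err = sqrt(2.340900 + 16.834609) = 4.3790

4.3790 m


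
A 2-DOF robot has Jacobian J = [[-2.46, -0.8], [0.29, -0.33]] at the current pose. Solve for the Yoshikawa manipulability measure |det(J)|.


det(J) = -2.46*-0.33 - (-0.8)*(0.29) = 1.0438
|det(J)| = 1.0438

1.0438


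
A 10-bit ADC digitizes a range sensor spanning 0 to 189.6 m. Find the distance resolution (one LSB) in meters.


res = range / 2^n = 189.6/2^10 = 189.6/1024 = 0.1852

0.1852 m


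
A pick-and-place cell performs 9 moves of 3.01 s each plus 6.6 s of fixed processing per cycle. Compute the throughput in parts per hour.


T_cycle = 9*3.01 + 6.6 = 33.6900 s
rate = 3600/T = 106.8566

106.8566 parts/hour


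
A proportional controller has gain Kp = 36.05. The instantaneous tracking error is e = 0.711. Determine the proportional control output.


u_P = Kp * e = 36.05 * 0.711 = 25.6315

25.6315


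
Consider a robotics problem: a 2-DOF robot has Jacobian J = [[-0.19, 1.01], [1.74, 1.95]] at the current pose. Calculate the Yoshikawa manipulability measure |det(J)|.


det(J) = -0.19*1.95 - (1.01)*(1.74) = -2.1279
|det(J)| = 2.1279

2.1279


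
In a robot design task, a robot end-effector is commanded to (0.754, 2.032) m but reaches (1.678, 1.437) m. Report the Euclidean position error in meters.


dx = 1.678 - (0.754) = 0.9240, dy = 1.437 - (2.032) = -0.5950
err = sqrt(0.853776 + 0.354025) = 1.0990

1.0990 m


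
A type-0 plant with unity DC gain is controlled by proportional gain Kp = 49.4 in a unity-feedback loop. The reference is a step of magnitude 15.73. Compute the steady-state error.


e_ss = R/(1 + Kp) = 15.73/(1 + 49.4) = 15.73/50.4000 = 0.3121

0.3121


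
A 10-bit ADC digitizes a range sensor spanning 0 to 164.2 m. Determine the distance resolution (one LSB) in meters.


res = range / 2^n = 164.2/2^10 = 164.2/1024 = 0.1604

0.1604 m


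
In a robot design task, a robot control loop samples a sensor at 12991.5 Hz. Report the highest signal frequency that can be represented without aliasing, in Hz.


f_max = f_s/2 = 12991.5/2 = 6495.7500

6495.7500 Hz


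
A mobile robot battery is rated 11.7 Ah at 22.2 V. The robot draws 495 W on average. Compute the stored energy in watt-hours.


E = capacity * V = 11.7*22.2 = 259.7400

259.7400 Wh


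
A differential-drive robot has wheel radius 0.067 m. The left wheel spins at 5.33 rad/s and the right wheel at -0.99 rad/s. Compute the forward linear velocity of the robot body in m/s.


v = r*(wR + wL)/2 = 0.067*(-0.99 + 5.33)/2 = 0.1454

0.1454 m/s


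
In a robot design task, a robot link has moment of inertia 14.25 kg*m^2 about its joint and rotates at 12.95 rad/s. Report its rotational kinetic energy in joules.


KE = (1/2)*I*omega^2 = 0.5*14.25*12.95^2 = 1194.8803

1194.8803 J


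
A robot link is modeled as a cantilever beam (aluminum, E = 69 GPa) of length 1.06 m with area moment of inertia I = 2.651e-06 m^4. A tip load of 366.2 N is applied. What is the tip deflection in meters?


delta = F*L^3/(3*E*I) = 366.2*1.06^3/(3*6.900e+10*2.651e-06)
      = 436.1500592/548757 = 7.9480e-04

7.9480e-04 m


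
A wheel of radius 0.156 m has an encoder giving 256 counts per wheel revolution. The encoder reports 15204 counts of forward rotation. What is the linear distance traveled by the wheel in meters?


revs = 15204/256 = 59.390625
d = revs * 2*pi*r = 59.390625 * 2*pi*0.156 = 58.2133

58.2133 m


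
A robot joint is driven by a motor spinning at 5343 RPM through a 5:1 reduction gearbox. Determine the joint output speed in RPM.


omega_joint = omega_motor / N = 5343 / 5 = 1068.6000

1068.6000 RPM


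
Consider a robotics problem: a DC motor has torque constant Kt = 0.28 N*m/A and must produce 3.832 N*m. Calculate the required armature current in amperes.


I = tau / Kt = 3.832/0.28 = 13.6857

13.6857 A


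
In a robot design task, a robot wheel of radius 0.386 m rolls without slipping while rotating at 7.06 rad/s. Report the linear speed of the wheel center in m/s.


v = omega * r = 7.06 * 0.386 = 2.7252

2.7252 m/s


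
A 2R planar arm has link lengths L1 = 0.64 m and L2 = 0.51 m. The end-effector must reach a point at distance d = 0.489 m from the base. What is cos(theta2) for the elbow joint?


cos(th2) = (d^2 - L1^2 - L2^2)/(2*L1*L2) = (0.489^2 - 0.64^2 - 0.51^2)/(2*0.64*0.51) = -0.6596

-0.6596


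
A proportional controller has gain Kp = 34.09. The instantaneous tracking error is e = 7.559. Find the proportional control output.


u_P = Kp * e = 34.09 * 7.559 = 257.6863

257.6863


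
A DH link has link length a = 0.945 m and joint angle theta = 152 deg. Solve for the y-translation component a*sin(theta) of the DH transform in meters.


a*sin(theta) = 0.945*sin(152 deg) = 0.4437

0.4437 m


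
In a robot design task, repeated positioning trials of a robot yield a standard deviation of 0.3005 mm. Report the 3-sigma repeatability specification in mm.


repeatability = 3*sigma = 3*0.3005 = 0.9015

0.9015 mm


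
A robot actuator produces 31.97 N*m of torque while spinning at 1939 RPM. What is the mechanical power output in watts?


omega = 1939 * 2*pi/60 = 203.051605 rad/s
P = tau * omega = 31.97 * 203.051605 = 6491.5598

6491.5598 W


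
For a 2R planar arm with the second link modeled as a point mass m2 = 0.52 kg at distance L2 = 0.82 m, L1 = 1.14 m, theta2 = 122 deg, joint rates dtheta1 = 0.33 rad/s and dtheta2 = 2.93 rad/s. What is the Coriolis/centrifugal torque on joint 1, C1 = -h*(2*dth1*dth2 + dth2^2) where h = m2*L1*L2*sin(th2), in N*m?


h = m2*L1*L2*sin(th2) = 0.52*1.14*0.82*sin(122 deg) = 0.412233
C1 = -h*(2*0.33*2.93 + 2.93^2) = -0.412233*10.5187 = -4.3362

-4.3362 N*m


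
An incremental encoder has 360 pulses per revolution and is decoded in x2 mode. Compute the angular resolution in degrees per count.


resolution = 360 / (PPR * 2) = 360 / 720 = 0.5000

0.5000 degrees


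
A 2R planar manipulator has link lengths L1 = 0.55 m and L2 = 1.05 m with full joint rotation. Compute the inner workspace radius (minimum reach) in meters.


r_min = |L1 - L2| = |0.55 - 1.05| = 0.5000

0.5000 m


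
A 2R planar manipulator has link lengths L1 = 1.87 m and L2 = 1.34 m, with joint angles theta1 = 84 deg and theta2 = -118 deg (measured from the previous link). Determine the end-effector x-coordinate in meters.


x = L1*cos(th1) + L2*cos(th1+th2) = 1.87*cos(84 deg) + 1.34*cos(-34 deg) = 1.3064

1.3064 m


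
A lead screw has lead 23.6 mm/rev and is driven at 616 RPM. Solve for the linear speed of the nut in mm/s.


v = lead * (RPM/60) = 23.6*616/60 = 242.2933

242.2933 mm/s


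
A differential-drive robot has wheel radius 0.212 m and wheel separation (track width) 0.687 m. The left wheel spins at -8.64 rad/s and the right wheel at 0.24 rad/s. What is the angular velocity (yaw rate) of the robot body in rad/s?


omega = r*(wR - wL)/L = 0.212*(0.24 - (-8.64))/0.687 = 2.7403

2.7403 rad/s


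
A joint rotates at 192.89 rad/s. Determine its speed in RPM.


RPM = 192.89 * 60/(2*pi) = 1841.9638

1841.9638 RPM


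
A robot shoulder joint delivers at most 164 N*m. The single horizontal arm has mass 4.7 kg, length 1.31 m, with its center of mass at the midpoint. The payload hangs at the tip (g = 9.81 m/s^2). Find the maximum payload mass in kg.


tau_arm = m_arm*g*(L/2) = 4.7*9.81*1.31/2 = 30.2001 N*m
tau_payload = tau_max - tau_arm = 164 - 30.2001 = 133.7999
m_payload = tau_payload / (g*L) = 133.7999 / (9.81*1.31) = 10.4116

10.4116 kg


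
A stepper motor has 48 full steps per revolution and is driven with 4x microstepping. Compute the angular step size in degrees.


step = 360/(48*4) = 360/192 = 1.8750

1.8750 degrees


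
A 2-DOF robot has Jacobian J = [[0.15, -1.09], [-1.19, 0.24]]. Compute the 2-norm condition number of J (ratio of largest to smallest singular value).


JJ^T eigenvalues: trace(JJ^T) = 2.6843, det(JJ^T) = det(J)^2 = 1.59037321
s_max^2 = (2.6843 + sqrt(0.84397365))/2 = 1.80149019
s_min^2 = (2.6843 - sqrt(0.84397365))/2 = 0.88280981
kappa = s_max/s_min = sqrt(1.80149019/0.88280981) = 1.4285

1.4285
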